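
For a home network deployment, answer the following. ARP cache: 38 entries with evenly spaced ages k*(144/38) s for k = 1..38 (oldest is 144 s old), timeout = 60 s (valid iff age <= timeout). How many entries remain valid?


Ages are k * 144/38 s for k = 1..38 (spacing = 3.7895 s).
Entry k is valid iff k * 144/38 <= 60 iff k <= 38 * 60 / 144 = 15.8333
n_valid = floor(15.8333) = 15
(n_stale = 38 - 15 = 23)

15


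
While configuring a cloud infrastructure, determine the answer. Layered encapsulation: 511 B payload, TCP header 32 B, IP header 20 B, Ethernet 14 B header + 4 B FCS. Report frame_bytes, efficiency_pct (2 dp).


TCP segment = 511 + 32 = 543 B
IP packet = 543 + 20 = 563 B
Ethernet frame = 563 + 14 + 4 = 581 B
Efficiency = app / frame = 511 / 581 = 0.879518 = 87.9518% -> 87.95% (2 dp)

581, 87.95


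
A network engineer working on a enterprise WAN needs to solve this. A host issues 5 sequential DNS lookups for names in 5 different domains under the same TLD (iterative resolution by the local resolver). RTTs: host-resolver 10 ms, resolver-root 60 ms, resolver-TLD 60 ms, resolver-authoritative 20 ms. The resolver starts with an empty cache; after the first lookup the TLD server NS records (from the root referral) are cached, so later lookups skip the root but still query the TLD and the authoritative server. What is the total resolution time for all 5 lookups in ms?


Lookup 1 (cold cache): local + root + TLD + auth = 10 + 60 + 60 + 20 = 150 ms
Lookups 2..5 (TLD NS cached -> skip root; new domain -> still ask TLD and auth): local + TLD + auth = 10 + 60 + 20 = 90 ms each
Remaining 4 lookups: 4 * 90 = 360 ms
Total = 150 + 360 = 510 ms

510


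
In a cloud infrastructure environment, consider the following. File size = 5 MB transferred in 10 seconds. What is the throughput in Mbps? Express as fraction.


Given: file = 5 MB, time = 10 s
File in Mb = 5 * 8 = 40 Mb
Throughput = 40 / 10 Mbps
Throughput = 4 Mbps

4


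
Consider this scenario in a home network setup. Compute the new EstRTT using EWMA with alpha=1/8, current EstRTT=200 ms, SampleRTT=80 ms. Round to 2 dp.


Given: EstRTT = 200 ms, SampleRTT = 80 ms, alpha = 1/8
New EstRTT = (1 - alpha) * EstRTT + alpha * SampleRTT
(7/8) * 200 = 175
(1/8) * 80 = 10
New EstRTT = 175 + 10 = 185 ms -> 185.00 ms (2 dp)

185.00


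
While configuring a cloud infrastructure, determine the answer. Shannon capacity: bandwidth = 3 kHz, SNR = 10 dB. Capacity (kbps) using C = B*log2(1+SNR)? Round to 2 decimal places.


Given: B = 3 kHz, SNR = 10 dB
SNR linear = 10^(10/10) = 10
1 + SNR = 11
log2(11) = 3.4594316186
C = 3 * 1000 * 3.4594316186 = 10378.2949 bps
C = 10.378295 kbps -> 10.38 kbps (2 dp)

10.38


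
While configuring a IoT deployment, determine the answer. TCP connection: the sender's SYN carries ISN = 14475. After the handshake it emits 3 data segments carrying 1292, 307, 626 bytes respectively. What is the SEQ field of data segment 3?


The SYN occupies sequence number ISN = 14475, so the first data byte is ISN + 1 = 14476.
SEQ of data segment i = (ISN + 1) + sum of payload sizes of segments 1..i-1.
Segment 1: SEQ = 14476, payload = 1292 bytes
Segment 2: SEQ = 15768, payload = 307 bytes
Segment 3: SEQ = 16075, payload = 626 bytes
SEQ of segment 3 = 14476 + 1292 + 307 = 16075

16075


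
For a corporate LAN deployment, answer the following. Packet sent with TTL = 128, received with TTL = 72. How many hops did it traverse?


Given: initial TTL = 128, received TTL = 72
Hops = initial TTL - received TTL
Hops = 128 - 72 = 56

56


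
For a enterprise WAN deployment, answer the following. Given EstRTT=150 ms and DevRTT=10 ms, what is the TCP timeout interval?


Given: EstRTT = 150 ms, DevRTT = 10 ms
Timeout = EstRTT + 4 * DevRTT
4 * DevRTT = 4 * 10 = 40
Timeout = 150 + 40 = 190 ms

190


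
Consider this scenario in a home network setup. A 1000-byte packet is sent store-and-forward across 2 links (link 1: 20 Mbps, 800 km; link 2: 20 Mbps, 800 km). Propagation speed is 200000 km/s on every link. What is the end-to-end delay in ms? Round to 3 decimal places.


Packet = 1000 bytes = 8000 bits. Store-and-forward: sum (t_trans + t_prop) per link.
Link 1: t_trans = 8000/(20*10^6) s = 0.4000 ms; t_prop = 800/200000 s = 4.0000 ms; subtotal = 4.4000 ms
Link 2: t_trans = 8000/(20*10^6) s = 0.4000 ms; t_prop = 800/200000 s = 4.0000 ms; subtotal = 4.4000 ms
End-to-end = 4.4000 + 4.4000 = 8.8000 ms -> 8.800 ms (3 dp)

8.800


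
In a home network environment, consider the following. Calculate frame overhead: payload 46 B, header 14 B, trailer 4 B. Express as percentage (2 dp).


Given: payload = 46 B, header = 14 B, trailer = 4 B
Overhead bytes = header + trailer = 14 + 4 = 18
Total frame = payload + overhead = 46 + 18 = 64
Overhead % = 18 / 64 * 100 = 28.1250% -> 28.13% (2 dp)

28.13


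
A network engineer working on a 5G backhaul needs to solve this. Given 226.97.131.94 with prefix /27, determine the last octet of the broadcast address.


Given: IP = 226.97.131.94, prefix = /27
Host bits = 32 - 27 = 5
Network last octet = 94 AND mask = 64
Host part size = 2^5 - 1 = 31
Broadcast last octet = 64 OR 31 = 95

95


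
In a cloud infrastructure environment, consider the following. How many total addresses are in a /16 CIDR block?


Given: CIDR prefix /16
Host bits = 32 - 16 = 16
Total addresses = 2^16 = 65536

65536


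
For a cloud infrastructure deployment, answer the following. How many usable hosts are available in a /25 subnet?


Given: subnet mask /25
Host bits = 32 - 25 = 7
Total addresses = 2^7 = 128
Usable hosts = 128 - 2 (network + broadcast) = 126

126


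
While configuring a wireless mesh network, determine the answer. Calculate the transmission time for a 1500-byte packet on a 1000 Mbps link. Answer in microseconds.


Given: packet = 1500 bytes, bandwidth = 1000 Mbps
Packet in bits = 1500 * 8 = 12000 bits
Bandwidth = 1000 * 10^6 = 1000000000 bps
Time = 12000 / 1000000000 seconds
Time in us = 12000 * 10^6 / 1000000000 = 12

12


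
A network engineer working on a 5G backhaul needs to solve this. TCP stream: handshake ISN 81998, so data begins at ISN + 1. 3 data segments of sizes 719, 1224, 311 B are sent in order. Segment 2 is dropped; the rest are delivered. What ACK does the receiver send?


SYN uses sequence number 81998; first data byte = ISN + 1 = 81999.
Segment 1: SEQ = 81999, len = 719 B, covers [81999, 82717]
Segment 2: SEQ = 82718, len = 1224 B, covers [82718, 83941] [LOST]
Segment 3: SEQ = 83942, len = 311 B, covers [83942, 84252]
In-order data received: bytes [81999, 82717] (segments 1..1).
Segment 2 missing -> gap begins at byte 82718; later segments buffered out of order.
Cumulative ACK = next expected in-order byte = 81999 + 719 = 82718

82718


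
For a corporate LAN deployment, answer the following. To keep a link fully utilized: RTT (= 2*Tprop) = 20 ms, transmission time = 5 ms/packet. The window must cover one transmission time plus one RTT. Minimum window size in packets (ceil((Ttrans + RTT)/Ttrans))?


Given: Ttrans = 5 ms, RTT = 20 ms (= 2 * Tprop, Tprop = 10 ms)
Time until first ACK returns = Ttrans + RTT = 5 + 20 = 25 ms
Need W * Ttrans >= Ttrans + RTT  ->  W >= (Ttrans + RTT) / Ttrans
(Ttrans + RTT) / Ttrans = 25 / 5 = 5
W_min = ceil(5) = 5

5


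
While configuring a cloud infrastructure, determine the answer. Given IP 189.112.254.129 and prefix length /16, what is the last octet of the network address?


Given: IP = 189.112.254.129, prefix = /16
Subnet mask = 255.255.0.0
Last octet of IP: 129
Last octet of mask: 0
Network last octet = 129 AND 0 = 0

0


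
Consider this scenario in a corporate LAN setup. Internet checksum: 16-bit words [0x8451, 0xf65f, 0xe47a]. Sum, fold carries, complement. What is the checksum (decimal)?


Given words: [0x8451, 0xf65f, 0xe47a]
Step 1: Sum all words
Raw sum = 33873 + 63071 + 58490 = 155434
Step 2: Fold carry: (24362 + 2) = 24364
One's complement = ~24364 & 0xFFFF = 41171

41171


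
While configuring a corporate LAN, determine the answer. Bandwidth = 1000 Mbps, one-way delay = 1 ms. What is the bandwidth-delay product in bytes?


Given: bandwidth = 1000 Mbps, delay = 1 ms
BDP in bits = 1000 * 10^6 * 1 / 1000
BDP in bits = 1000000
BDP in bytes = 1000000 / 8 = 125000

125000


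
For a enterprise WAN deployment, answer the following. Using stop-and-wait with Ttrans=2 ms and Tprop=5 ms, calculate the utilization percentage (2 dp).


Given: Ttrans = 2 ms, Tprop = 5 ms
RTT = 2 * Tprop = 2 * 5 = 10 ms
U = Ttrans / (Ttrans + RTT)
U = 2 / (2 + 10)
U = 2 / 12 = 0.166667
U% = 16.67%

16.67


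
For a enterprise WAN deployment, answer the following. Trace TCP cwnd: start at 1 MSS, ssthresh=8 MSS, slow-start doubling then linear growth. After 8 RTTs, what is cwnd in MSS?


RTT 0: cwnd = 1 MSS (initial)
RTT 1: cwnd = 2 MSS (slow start, doubled)
RTT 2: cwnd = 4 MSS (slow start, doubled)
RTT 3: cwnd = 8 MSS (slow start, doubled)
RTT 4: cwnd = 9 MSS (congestion avoidance, +1)
RTT 5: cwnd = 10 MSS (congestion avoidance, +1)
RTT 6: cwnd = 11 MSS (congestion avoidance, +1)
RTT 7: cwnd = 12 MSS (congestion avoidance, +1)
RTT 8: cwnd = 13 MSS (congestion avoidance, +1)

13


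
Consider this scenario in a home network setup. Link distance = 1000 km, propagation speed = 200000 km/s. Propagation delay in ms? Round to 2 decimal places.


Given: distance = 1000 km, speed = 200000 km/s
Delay = distance / speed = 1000 / 200000 seconds
Delay in ms = 1000 * 1000 / 200000
Delay = 5.0000 ms
Rounded to 2 dp = 5.00 ms

5.00


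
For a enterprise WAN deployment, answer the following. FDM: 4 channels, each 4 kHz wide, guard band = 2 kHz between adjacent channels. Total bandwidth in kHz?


Given: 4 channels, 4 kHz each, guard = 2 kHz
Channel bandwidth = 4 * 4 = 16 kHz
Guard bands = 3 gaps * 2 kHz = 6 kHz
Total = 16 + 6 = 22 kHz

22


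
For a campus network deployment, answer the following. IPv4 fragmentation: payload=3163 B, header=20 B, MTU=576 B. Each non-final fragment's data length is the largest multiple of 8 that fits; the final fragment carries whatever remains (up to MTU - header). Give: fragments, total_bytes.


Max data per non-final fragment = floor((MTU - header)/8)*8 = floor((576 - 20)/8)*8 = floor(556/8)*8 = 552 B
Final fragment needs no 8-byte alignment: it can carry up to MTU - header = 556 B
Non-final fragments needed = ceil((payload - 556) / 552) = ceil(2607/552) = ceil(4.7228) = 5
Number of fragments = 5 + 1 = 6
Fragment sizes (data): 5 * 552 B + 403 B (last, 403 <= 556 OK)
Total bytes sent = payload + n_frags * header = 3163 + 6*20 = 3163 + 120 = 3283 B

6, 3283


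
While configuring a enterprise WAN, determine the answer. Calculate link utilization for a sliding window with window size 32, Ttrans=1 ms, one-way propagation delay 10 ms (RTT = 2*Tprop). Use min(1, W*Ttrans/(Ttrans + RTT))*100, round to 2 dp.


Given: W = 32, Ttrans = 1 ms, RTT = 20 ms (= 2 * Tprop, Tprop = 10 ms)
Cycle time = Ttrans + RTT = 1 + 20 = 21 ms (first packet sent until its ACK returns)
W * Ttrans = 32 * 1 = 32 ms of sending per cycle
W * Ttrans / (Ttrans + RTT) = 32 / 21 = 1.523810
U = min(1, 1.523810) = 1.000000
U% = 100.00%

100.00


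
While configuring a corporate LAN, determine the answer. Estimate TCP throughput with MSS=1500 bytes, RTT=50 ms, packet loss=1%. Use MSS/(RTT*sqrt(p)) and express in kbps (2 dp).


Given: MSS = 1500 bytes, RTT = 50 ms, loss = 1%
RTT in seconds = 50 / 1000 = 0.05
Loss rate = 1% = 0.01
sqrt(loss) = sqrt(0.01) = 0.1
Throughput (bytes/s) = 1500 / (0.05 * 0.1) = 300000.0000
Throughput (kbps) = 300000.0000 * 8 / 1000 = 2400.000000 -> 2400.00 kbps (2 dp)

2400.00


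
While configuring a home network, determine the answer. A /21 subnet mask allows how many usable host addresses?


Given: subnet mask /21
Host bits = 32 - 21 = 11
Total addresses = 2^11 = 2048
Usable hosts = 2048 - 2 (network + broadcast) = 2046

2046


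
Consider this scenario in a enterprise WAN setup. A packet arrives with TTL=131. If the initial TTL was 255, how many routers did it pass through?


Given: initial TTL = 255, received TTL = 131
Hops = initial TTL - received TTL
Hops = 255 - 131 = 124

124


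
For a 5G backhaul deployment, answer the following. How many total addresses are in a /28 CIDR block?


Given: CIDR prefix /28
Host bits = 32 - 28 = 4
Total addresses = 2^4 = 16

16


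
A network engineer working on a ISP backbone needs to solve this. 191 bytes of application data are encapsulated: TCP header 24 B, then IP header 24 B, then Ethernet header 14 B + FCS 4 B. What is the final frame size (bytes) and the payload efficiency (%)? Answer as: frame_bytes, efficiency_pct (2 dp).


TCP segment = 191 + 24 = 215 B
IP packet = 215 + 24 = 239 B
Ethernet frame = 239 + 14 + 4 = 257 B
Efficiency = app / frame = 191 / 257 = 0.743191 = 74.3191% -> 74.32% (2 dp)

257, 74.32


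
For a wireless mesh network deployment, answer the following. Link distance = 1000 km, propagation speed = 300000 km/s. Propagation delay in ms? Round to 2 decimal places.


Given: distance = 1000 km, speed = 300000 km/s
Delay = distance / speed = 1000 / 300000 seconds
Delay in ms = 1000 * 1000 / 300000
Delay = 3.3333 ms
Rounded to 2 dp = 3.33 ms

3.33


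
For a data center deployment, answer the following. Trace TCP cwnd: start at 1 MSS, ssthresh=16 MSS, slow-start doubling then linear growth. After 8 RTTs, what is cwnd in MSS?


RTT 0: cwnd = 1 MSS (initial)
RTT 1: cwnd = 2 MSS (slow start, doubled)
RTT 2: cwnd = 4 MSS (slow start, doubled)
RTT 3: cwnd = 8 MSS (slow start, doubled)
RTT 4: cwnd = 16 MSS (slow start, doubled)
RTT 5: cwnd = 17 MSS (congestion avoidance, +1)
RTT 6: cwnd = 18 MSS (congestion avoidance, +1)
RTT 7: cwnd = 19 MSS (congestion avoidance, +1)
RTT 8: cwnd = 20 MSS (congestion avoidance, +1)

20


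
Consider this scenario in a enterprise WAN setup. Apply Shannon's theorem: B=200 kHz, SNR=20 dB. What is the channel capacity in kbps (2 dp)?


Given: B = 200 kHz, SNR = 20 dB
SNR linear = 10^(20/10) = 100
1 + SNR = 101
log2(101) = 6.6582114828
C = 200 * 1000 * 6.6582114828 = 1331642.2966 bps
C = 1331.642297 kbps -> 1331.64 kbps (2 dp)

1331.64


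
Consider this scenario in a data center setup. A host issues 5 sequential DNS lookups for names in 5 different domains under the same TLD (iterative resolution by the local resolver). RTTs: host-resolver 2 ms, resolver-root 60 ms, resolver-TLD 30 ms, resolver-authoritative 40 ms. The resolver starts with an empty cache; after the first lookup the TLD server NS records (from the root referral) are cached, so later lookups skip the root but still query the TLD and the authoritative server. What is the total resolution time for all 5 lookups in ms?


Lookup 1 (cold cache): local + root + TLD + auth = 2 + 60 + 30 + 40 = 132 ms
Lookups 2..5 (TLD NS cached -> skip root; new domain -> still ask TLD and auth): local + TLD + auth = 2 + 30 + 40 = 72 ms each
Remaining 4 lookups: 4 * 72 = 288 ms
Total = 132 + 288 = 420 ms

420


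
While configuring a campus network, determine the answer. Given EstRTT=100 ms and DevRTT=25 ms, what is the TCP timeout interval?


Given: EstRTT = 100 ms, DevRTT = 25 ms
Timeout = EstRTT + 4 * DevRTT
4 * DevRTT = 4 * 25 = 100
Timeout = 100 + 100 = 200 ms

200


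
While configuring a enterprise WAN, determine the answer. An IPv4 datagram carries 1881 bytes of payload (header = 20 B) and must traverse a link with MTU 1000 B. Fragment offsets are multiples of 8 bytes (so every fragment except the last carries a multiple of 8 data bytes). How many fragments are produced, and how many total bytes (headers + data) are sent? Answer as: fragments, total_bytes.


Max data per non-final fragment = floor((MTU - header)/8)*8 = floor((1000 - 20)/8)*8 = floor(980/8)*8 = 976 B
Final fragment needs no 8-byte alignment: it can carry up to MTU - header = 980 B
Non-final fragments needed = ceil((payload - 980) / 976) = ceil(901/976) = ceil(0.9232) = 1
Number of fragments = 1 + 1 = 2
Fragment sizes (data): 1 * 976 B + 905 B (last, 905 <= 980 OK)
Total bytes sent = payload + n_frags * header = 1881 + 2*20 = 1881 + 40 = 1921 B

2, 1921


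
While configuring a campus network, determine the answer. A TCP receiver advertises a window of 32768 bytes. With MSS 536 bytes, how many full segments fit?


Given: RWND = 32768 bytes, MSS = 536 bytes
Full segments = floor(RWND / MSS)
Full segments = floor(32768 / 536)
Full segments = floor(61.1343) = 61

61


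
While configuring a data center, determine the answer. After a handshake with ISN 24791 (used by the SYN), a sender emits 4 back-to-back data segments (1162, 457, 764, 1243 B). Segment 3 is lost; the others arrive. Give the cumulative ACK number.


SYN uses sequence number 24791; first data byte = ISN + 1 = 24792.
Segment 1: SEQ = 24792, len = 1162 B, covers [24792, 25953]
Segment 2: SEQ = 25954, len = 457 B, covers [25954, 26410]
Segment 3: SEQ = 26411, len = 764 B, covers [26411, 27174] [LOST]
Segment 4: SEQ = 27175, len = 1243 B, covers [27175, 28417]
In-order data received: bytes [24792, 26410] (segments 1..2).
Segment 3 missing -> gap begins at byte 26411; later segments buffered out of order.
Cumulative ACK = next expected in-order byte = 24792 + 1162 + 457 = 26411

26411


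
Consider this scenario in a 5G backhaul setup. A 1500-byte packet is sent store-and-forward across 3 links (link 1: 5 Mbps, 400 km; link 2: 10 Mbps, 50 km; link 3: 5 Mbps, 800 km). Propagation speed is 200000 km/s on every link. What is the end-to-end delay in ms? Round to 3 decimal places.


Packet = 1500 bytes = 12000 bits. Store-and-forward: sum (t_trans + t_prop) per link.
Link 1: t_trans = 12000/(5*10^6) s = 2.4000 ms; t_prop = 400/200000 s = 2.0000 ms; subtotal = 4.4000 ms
Link 2: t_trans = 12000/(10*10^6) s = 1.2000 ms; t_prop = 50/200000 s = 0.2500 ms; subtotal = 1.4500 ms
Link 3: t_trans = 12000/(5*10^6) s = 2.4000 ms; t_prop = 800/200000 s = 4.0000 ms; subtotal = 6.4000 ms
End-to-end = 4.4000 + 1.4500 + 6.4000 = 12.2500 ms -> 12.250 ms (3 dp)

12.250


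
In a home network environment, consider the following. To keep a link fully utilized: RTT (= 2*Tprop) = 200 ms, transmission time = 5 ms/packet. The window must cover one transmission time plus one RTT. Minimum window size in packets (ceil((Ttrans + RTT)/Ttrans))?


Given: Ttrans = 5 ms, RTT = 200 ms (= 2 * Tprop, Tprop = 100 ms)
Time until first ACK returns = Ttrans + RTT = 5 + 200 = 205 ms
Need W * Ttrans >= Ttrans + RTT  ->  W >= (Ttrans + RTT) / Ttrans
(Ttrans + RTT) / Ttrans = 205 / 5 = 41
W_min = ceil(41) = 41

41


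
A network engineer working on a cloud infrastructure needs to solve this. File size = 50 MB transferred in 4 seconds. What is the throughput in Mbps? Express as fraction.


Given: file = 50 MB, time = 4 s
File in Mb = 50 * 8 = 400 Mb
Throughput = 400 / 4 Mbps
Throughput = 100 Mbps

100


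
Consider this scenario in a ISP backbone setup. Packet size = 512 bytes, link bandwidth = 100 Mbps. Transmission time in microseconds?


Given: packet = 512 bytes, bandwidth = 100 Mbps
Packet in bits = 512 * 8 = 4096 bits
Bandwidth = 100 * 10^6 = 100000000 bps
Time = 4096 / 100000000 seconds
Time in us = 4096 * 10^6 / 100000000 = 40.96

40.96


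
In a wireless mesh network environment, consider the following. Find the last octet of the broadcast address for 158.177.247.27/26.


Given: IP = 158.177.247.27, prefix = /26
Host bits = 32 - 26 = 6
Network last octet = 27 AND mask = 0
Host part size = 2^6 - 1 = 63
Broadcast last octet = 0 OR 63 = 63

63


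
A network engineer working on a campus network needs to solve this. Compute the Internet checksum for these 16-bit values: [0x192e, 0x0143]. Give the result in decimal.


Given words: [0x192e, 0x0143]
Step 1: Sum all words
Raw sum = 6446 + 323 = 6769
One's complement = ~6769 & 0xFFFF = 58766

58766


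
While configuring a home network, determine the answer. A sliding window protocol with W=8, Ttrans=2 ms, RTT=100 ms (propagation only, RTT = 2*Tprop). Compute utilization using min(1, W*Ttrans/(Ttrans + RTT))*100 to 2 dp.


Given: W = 8, Ttrans = 2 ms, RTT = 100 ms (= 2 * Tprop, Tprop = 50 ms)
Cycle time = Ttrans + RTT = 2 + 100 = 102 ms (first packet sent until its ACK returns)
W * Ttrans = 8 * 2 = 16 ms of sending per cycle
W * Ttrans / (Ttrans + RTT) = 16 / 102 = 0.156863
U = min(1, 0.156863) = 0.156863
U% = 15.69%

15.69


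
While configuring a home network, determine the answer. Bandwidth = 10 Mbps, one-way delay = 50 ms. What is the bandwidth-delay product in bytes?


Given: bandwidth = 10 Mbps, delay = 50 ms
BDP in bits = 10 * 10^6 * 50 / 1000
BDP in bits = 500000
BDP in bytes = 500000 / 8 = 62500

62500


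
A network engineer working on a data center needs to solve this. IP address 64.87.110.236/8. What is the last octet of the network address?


Given: IP = 64.87.110.236, prefix = /8
Subnet mask = 255.0.0.0
Last octet of IP: 236
Last octet of mask: 0
Network last octet = 236 AND 0 = 0

0


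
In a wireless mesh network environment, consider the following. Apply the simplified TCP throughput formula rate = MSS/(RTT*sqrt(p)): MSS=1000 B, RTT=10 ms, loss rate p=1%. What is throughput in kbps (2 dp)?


Given: MSS = 1000 bytes, RTT = 10 ms, loss = 1%
RTT in seconds = 10 / 1000 = 0.01
Loss rate = 1% = 0.01
sqrt(loss) = sqrt(0.01) = 0.1
Throughput (bytes/s) = 1000 / (0.01 * 0.1) = 1000000.0000
Throughput (kbps) = 1000000.0000 * 8 / 1000 = 8000.000000 -> 8000.00 kbps (2 dp)

8000.00


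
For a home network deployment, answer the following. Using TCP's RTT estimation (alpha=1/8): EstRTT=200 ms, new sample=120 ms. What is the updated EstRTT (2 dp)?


Given: EstRTT = 200 ms, SampleRTT = 120 ms, alpha = 1/8
New EstRTT = (1 - alpha) * EstRTT + alpha * SampleRTT
(7/8) * 200 = 175
(1/8) * 120 = 15
New EstRTT = 175 + 15 = 190 ms -> 190.00 ms (2 dp)

190.00


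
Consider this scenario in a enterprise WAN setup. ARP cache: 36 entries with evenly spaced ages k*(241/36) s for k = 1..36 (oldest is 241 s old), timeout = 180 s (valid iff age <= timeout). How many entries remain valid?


Ages are k * 241/36 s for k = 1..36 (spacing = 6.6944 s).
Entry k is valid iff k * 241/36 <= 180 iff k <= 36 * 180 / 241 = 26.8880
n_valid = floor(26.8880) = 26
(n_stale = 36 - 26 = 10)

26


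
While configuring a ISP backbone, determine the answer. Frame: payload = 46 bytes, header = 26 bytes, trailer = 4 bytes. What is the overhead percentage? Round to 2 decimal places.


Given: payload = 46 B, header = 26 B, trailer = 4 B
Overhead bytes = header + trailer = 26 + 4 = 30
Total frame = payload + overhead = 46 + 30 = 76
Overhead % = 30 / 76 * 100 = 39.4737% -> 39.47% (2 dp)

39.47


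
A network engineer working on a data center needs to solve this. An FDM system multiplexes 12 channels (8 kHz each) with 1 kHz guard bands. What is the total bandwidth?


Given: 12 channels, 8 kHz each, guard = 1 kHz
Channel bandwidth = 12 * 8 = 96 kHz
Guard bands = 11 gaps * 1 kHz = 11 kHz
Total = 96 + 11 = 107 kHz

107


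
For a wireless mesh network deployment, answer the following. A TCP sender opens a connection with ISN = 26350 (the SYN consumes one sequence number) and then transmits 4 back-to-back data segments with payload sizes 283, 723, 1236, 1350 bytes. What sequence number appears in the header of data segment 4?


The SYN occupies sequence number ISN = 26350, so the first data byte is ISN + 1 = 26351.
SEQ of data segment i = (ISN + 1) + sum of payload sizes of segments 1..i-1.
Segment 1: SEQ = 26351, payload = 283 bytes
Segment 2: SEQ = 26634, payload = 723 bytes
Segment 3: SEQ = 27357, payload = 1236 bytes
Segment 4: SEQ = 28593, payload = 1350 bytes
SEQ of segment 4 = 26351 + 283 + 723 + 1236 = 28593

28593


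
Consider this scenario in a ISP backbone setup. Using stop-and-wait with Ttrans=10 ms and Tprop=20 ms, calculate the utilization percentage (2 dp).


Given: Ttrans = 10 ms, Tprop = 20 ms
RTT = 2 * Tprop = 2 * 20 = 40 ms
U = Ttrans / (Ttrans + RTT)
U = 10 / (10 + 40)
U = 10 / 50 = 0.2
U% = 20.00%

20.00


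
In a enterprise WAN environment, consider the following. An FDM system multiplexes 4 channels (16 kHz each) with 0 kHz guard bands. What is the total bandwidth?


Given: 4 channels, 16 kHz each, guard = 0 kHz
Channel bandwidth = 4 * 16 = 64 kHz
Guard bands = 3 gaps * 0 kHz = 0 kHz
Total = 64 + 0 = 64 kHz

64


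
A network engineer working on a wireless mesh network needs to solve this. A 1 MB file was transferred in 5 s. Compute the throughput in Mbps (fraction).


Given: file = 1 MB, time = 5 s
File in Mb = 1 * 8 = 8 Mb
Throughput = 8 / 5 Mbps
Throughput = 8/5 Mbps

8/5


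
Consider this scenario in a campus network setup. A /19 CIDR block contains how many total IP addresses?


Given: CIDR prefix /19
Host bits = 32 - 19 = 13
Total addresses = 2^13 = 8192

8192


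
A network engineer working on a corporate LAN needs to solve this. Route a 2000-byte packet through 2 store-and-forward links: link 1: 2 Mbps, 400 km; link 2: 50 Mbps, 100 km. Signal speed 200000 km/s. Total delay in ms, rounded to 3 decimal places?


Packet = 2000 bytes = 16000 bits. Store-and-forward: sum (t_trans + t_prop) per link.
Link 1: t_trans = 16000/(2*10^6) s = 8.0000 ms; t_prop = 400/200000 s = 2.0000 ms; subtotal = 10.0000 ms
Link 2: t_trans = 16000/(50*10^6) s = 0.3200 ms; t_prop = 100/200000 s = 0.5000 ms; subtotal = 0.8200 ms
End-to-end = 10.0000 + 0.8200 = 10.8200 ms -> 10.820 ms (3 dp)

10.820


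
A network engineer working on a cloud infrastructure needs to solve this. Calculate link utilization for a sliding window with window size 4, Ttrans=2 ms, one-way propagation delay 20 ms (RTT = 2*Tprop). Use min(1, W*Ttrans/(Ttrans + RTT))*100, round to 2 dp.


Given: W = 4, Ttrans = 2 ms, RTT = 40 ms (= 2 * Tprop, Tprop = 20 ms)
Cycle time = Ttrans + RTT = 2 + 40 = 42 ms (first packet sent until its ACK returns)
W * Ttrans = 4 * 2 = 8 ms of sending per cycle
W * Ttrans / (Ttrans + RTT) = 8 / 42 = 0.190476
U = min(1, 0.190476) = 0.190476
U% = 19.05%

19.05


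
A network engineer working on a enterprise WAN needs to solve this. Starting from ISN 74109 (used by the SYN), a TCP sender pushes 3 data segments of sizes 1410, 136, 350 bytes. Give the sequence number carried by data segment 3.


The SYN occupies sequence number ISN = 74109, so the first data byte is ISN + 1 = 74110.
SEQ of data segment i = (ISN + 1) + sum of payload sizes of segments 1..i-1.
Segment 1: SEQ = 74110, payload = 1410 bytes
Segment 2: SEQ = 75520, payload = 136 bytes
Segment 3: SEQ = 75656, payload = 350 bytes
SEQ of segment 3 = 74110 + 1410 + 136 = 75656

75656


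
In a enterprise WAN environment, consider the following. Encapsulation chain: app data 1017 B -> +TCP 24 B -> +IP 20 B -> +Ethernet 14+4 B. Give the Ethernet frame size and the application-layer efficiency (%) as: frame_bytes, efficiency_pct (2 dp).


TCP segment = 1017 + 24 = 1041 B
IP packet = 1041 + 20 = 1061 B
Ethernet frame = 1061 + 14 + 4 = 1079 B
Efficiency = app / frame = 1017 / 1079 = 0.942539 = 94.2539% -> 94.25% (2 dp)

1079, 94.25


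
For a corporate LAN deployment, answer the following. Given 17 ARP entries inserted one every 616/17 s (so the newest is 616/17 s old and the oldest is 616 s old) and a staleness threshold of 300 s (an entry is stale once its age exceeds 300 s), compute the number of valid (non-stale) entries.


Ages are k * 616/17 s for k = 1..17 (spacing = 36.2353 s).
Entry k is valid iff k * 616/17 <= 300 iff k <= 17 * 300 / 616 = 8.2792
n_valid = floor(8.2792) = 8
(n_stale = 17 - 8 = 9)

8


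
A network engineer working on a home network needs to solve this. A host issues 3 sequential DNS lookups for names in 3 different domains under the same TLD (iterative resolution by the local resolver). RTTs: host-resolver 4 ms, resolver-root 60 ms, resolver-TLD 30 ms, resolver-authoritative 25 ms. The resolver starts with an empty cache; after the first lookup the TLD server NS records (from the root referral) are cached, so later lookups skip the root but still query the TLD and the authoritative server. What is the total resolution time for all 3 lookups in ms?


Lookup 1 (cold cache): local + root + TLD + auth = 4 + 60 + 30 + 25 = 119 ms
Lookups 2..3 (TLD NS cached -> skip root; new domain -> still ask TLD and auth): local + TLD + auth = 4 + 30 + 25 = 59 ms each
Remaining 2 lookups: 2 * 59 = 118 ms
Total = 119 + 118 = 237 ms

237


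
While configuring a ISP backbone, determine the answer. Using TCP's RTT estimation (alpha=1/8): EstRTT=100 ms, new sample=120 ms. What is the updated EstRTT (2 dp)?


Given: EstRTT = 100 ms, SampleRTT = 120 ms, alpha = 1/8
New EstRTT = (1 - alpha) * EstRTT + alpha * SampleRTT
(7/8) * 100 = 87.5
(1/8) * 120 = 15
New EstRTT = 87.5 + 15 = 102.5 ms -> 102.50 ms (2 dp)

102.50


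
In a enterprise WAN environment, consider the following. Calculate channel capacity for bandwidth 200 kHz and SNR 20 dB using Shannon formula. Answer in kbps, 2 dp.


Given: B = 200 kHz, SNR = 20 dB
SNR linear = 10^(20/10) = 100
1 + SNR = 101
log2(101) = 6.6582114828
C = 200 * 1000 * 6.6582114828 = 1331642.2966 bps
C = 1331.642297 kbps -> 1331.64 kbps (2 dp)

1331.64


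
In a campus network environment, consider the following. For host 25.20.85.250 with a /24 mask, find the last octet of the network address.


Given: IP = 25.20.85.250, prefix = /24
Subnet mask = 255.255.255.0
Last octet of IP: 250
Last octet of mask: 0
Network last octet = 250 AND 0 = 0

0


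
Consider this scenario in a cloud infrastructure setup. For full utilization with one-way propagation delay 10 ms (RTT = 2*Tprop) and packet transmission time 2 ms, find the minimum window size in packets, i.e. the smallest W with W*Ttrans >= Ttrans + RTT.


Given: Ttrans = 2 ms, RTT = 20 ms (= 2 * Tprop, Tprop = 10 ms)
Time until first ACK returns = Ttrans + RTT = 2 + 20 = 22 ms
Need W * Ttrans >= Ttrans + RTT  ->  W >= (Ttrans + RTT) / Ttrans
(Ttrans + RTT) / Ttrans = 22 / 2 = 11
W_min = ceil(11) = 11

11


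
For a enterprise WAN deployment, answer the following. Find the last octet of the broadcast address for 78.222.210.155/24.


Given: IP = 78.222.210.155, prefix = /24
Host bits = 32 - 24 = 8
Network last octet = 155 AND mask = 0
Host part size = 2^8 - 1 = 255
Broadcast last octet = 0 OR 255 = 255

255


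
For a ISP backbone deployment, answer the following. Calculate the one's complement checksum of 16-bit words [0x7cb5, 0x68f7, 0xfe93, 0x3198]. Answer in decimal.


Given words: [0x7cb5, 0x68f7, 0xfe93, 0x3198]
Step 1: Sum all words
Raw sum = 31925 + 26871 + 65171 + 12696 = 136663
Step 2: Fold carry: (5591 + 2) = 5593
One's complement = ~5593 & 0xFFFF = 59942

59942


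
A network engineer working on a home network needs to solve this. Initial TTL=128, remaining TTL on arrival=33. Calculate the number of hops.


Given: initial TTL = 128, received TTL = 33
Hops = initial TTL - received TTL
Hops = 128 - 33 = 95

95


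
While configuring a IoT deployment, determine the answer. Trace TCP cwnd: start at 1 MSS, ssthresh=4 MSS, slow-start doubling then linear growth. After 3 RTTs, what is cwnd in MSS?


RTT 0: cwnd = 1 MSS (initial)
RTT 1: cwnd = 2 MSS (slow start, doubled)
RTT 2: cwnd = 4 MSS (slow start, doubled)
RTT 3: cwnd = 5 MSS (congestion avoidance, +1)

5


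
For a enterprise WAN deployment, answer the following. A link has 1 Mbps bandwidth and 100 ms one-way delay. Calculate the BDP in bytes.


Given: bandwidth = 1 Mbps, delay = 100 ms
BDP in bits = 1 * 10^6 * 100 / 1000
BDP in bits = 100000
BDP in bytes = 100000 / 8 = 12500

12500


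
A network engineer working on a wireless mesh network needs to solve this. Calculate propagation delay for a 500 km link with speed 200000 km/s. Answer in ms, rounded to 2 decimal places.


Given: distance = 500 km, speed = 200000 km/s
Delay = distance / speed = 500 / 200000 seconds
Delay in ms = 500 * 1000 / 200000
Delay = 2.5000 ms
Rounded to 2 dp = 2.50 ms

2.50


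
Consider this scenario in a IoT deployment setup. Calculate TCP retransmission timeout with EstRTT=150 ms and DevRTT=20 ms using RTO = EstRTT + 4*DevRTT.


Given: EstRTT = 150 ms, DevRTT = 20 ms
Timeout = EstRTT + 4 * DevRTT
4 * DevRTT = 4 * 20 = 80
Timeout = 150 + 80 = 230 ms

230


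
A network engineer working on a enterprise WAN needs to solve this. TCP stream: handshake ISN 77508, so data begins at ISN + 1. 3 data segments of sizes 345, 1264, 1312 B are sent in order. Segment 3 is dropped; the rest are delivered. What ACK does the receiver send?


SYN uses sequence number 77508; first data byte = ISN + 1 = 77509.
Segment 1: SEQ = 77509, len = 345 B, covers [77509, 77853]
Segment 2: SEQ = 77854, len = 1264 B, covers [77854, 79117]
Segment 3: SEQ = 79118, len = 1312 B, covers [79118, 80429] [LOST]
In-order data received: bytes [77509, 79117] (segments 1..2).
Segment 3 missing -> gap begins at byte 79118.
Cumulative ACK = next expected in-order byte = 77509 + 345 + 1264 = 79118

79118


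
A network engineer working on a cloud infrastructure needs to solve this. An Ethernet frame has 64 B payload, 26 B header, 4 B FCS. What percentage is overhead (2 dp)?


Given: payload = 64 B, header = 26 B, trailer = 4 B
Overhead bytes = header + trailer = 26 + 4 = 30
Total frame = payload + overhead = 64 + 30 = 94
Overhead % = 30 / 94 * 100 = 31.9149% -> 31.91% (2 dp)

31.91


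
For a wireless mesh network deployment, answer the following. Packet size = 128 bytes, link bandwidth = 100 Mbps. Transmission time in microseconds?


Given: packet = 128 bytes, bandwidth = 100 Mbps
Packet in bits = 128 * 8 = 1024 bits
Bandwidth = 100 * 10^6 = 100000000 bps
Time = 1024 / 100000000 seconds
Time in us = 1024 * 10^6 / 100000000 = 10.24

10.24


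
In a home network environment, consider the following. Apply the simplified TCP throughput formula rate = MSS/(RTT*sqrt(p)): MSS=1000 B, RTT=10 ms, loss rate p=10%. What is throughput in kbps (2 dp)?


Given: MSS = 1000 bytes, RTT = 10 ms, loss = 10%
RTT in seconds = 10 / 1000 = 0.01
Loss rate = 10% = 0.1
sqrt(loss) = sqrt(0.1) = 0.316227766017
Throughput (bytes/s) = 1000 / (0.01 * 0.316227766017) = 316227.7660
Throughput (kbps) = 316227.7660 * 8 / 1000 = 2529.822128 -> 2529.82 kbps (2 dp)

2529.82


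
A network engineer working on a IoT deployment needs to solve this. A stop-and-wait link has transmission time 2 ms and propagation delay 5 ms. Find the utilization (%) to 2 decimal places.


Given: Ttrans = 2 ms, Tprop = 5 ms
RTT = 2 * Tprop = 2 * 5 = 10 ms
U = Ttrans / (Ttrans + RTT)
U = 2 / (2 + 10)
U = 2 / 12 = 0.166667
U% = 16.67%

16.67


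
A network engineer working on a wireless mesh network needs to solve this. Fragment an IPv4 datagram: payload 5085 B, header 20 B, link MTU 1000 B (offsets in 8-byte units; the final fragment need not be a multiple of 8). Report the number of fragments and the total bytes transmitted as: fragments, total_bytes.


Max data per non-final fragment = floor((MTU - header)/8)*8 = floor((1000 - 20)/8)*8 = floor(980/8)*8 = 976 B
Final fragment needs no 8-byte alignment: it can carry up to MTU - header = 980 B
Non-final fragments needed = ceil((payload - 980) / 976) = ceil(4105/976) = ceil(4.2059) = 5
Number of fragments = 5 + 1 = 6
Fragment sizes (data): 5 * 976 B + 205 B (last, 205 <= 980 OK)
Total bytes sent = payload + n_frags * header = 5085 + 6*20 = 5085 + 120 = 5205 B

6, 5205


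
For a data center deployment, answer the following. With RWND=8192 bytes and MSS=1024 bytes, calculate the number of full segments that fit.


Given: RWND = 8192 bytes, MSS = 1024 bytes
Full segments = floor(RWND / MSS)
Full segments = floor(8192 / 1024)
Full segments = floor(8.0) = 8

8


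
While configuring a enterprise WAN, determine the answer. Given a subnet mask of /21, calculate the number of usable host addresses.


Given: subnet mask /21
Host bits = 32 - 21 = 11
Total addresses = 2^11 = 2048
Usable hosts = 2048 - 2 (network + broadcast) = 2046

2046


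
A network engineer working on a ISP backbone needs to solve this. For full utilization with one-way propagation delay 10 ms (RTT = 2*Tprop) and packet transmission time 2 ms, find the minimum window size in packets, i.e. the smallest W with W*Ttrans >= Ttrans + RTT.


Given: Ttrans = 2 ms, RTT = 20 ms (= 2 * Tprop, Tprop = 10 ms)
Time until first ACK returns = Ttrans + RTT = 2 + 20 = 22 ms
Need W * Ttrans >= Ttrans + RTT  ->  W >= (Ttrans + RTT) / Ttrans
(Ttrans + RTT) / Ttrans = 22 / 2 = 11
W_min = ceil(11) = 11

11


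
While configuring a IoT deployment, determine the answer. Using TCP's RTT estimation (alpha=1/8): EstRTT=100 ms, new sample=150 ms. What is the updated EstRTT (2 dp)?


Given: EstRTT = 100 ms, SampleRTT = 150 ms, alpha = 1/8
New EstRTT = (1 - alpha) * EstRTT + alpha * SampleRTT
(7/8) * 100 = 87.5
(1/8) * 150 = 18.75
New EstRTT = 87.5 + 18.75 = 106.25 ms -> 106.25 ms (2 dp)

106.25


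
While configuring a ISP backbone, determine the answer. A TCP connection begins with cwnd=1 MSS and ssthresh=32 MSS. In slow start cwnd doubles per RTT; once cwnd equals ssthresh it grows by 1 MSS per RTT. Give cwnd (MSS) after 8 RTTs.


RTT 0: cwnd = 1 MSS (initial)
RTT 1: cwnd = 2 MSS (slow start, doubled)
RTT 2: cwnd = 4 MSS (slow start, doubled)
RTT 3: cwnd = 8 MSS (slow start, doubled)
RTT 4: cwnd = 16 MSS (slow start, doubled)
RTT 5: cwnd = 32 MSS (slow start, doubled)
RTT 6: cwnd = 33 MSS (congestion avoidance, +1)
RTT 7: cwnd = 34 MSS (congestion avoidance, +1)
RTT 8: cwnd = 35 MSS (congestion avoidance, +1)

35


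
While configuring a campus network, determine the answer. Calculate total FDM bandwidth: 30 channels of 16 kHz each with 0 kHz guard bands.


Given: 30 channels, 16 kHz each, guard = 0 kHz
Channel bandwidth = 30 * 16 = 480 kHz
Guard bands = 29 gaps * 0 kHz = 0 kHz
Total = 480 + 0 = 480 kHz

480


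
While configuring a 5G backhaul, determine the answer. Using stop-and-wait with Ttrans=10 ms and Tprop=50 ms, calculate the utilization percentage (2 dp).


Given: Ttrans = 10 ms, Tprop = 50 ms
RTT = 2 * Tprop = 2 * 50 = 100 ms
U = Ttrans / (Ttrans + RTT)
U = 10 / (10 + 100)
U = 10 / 110 = 0.090909
U% = 9.09%

9.09


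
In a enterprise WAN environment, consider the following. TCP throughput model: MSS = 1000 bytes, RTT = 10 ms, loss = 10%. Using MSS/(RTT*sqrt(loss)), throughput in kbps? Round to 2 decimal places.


Given: MSS = 1000 bytes, RTT = 10 ms, loss = 10%
RTT in seconds = 10 / 1000 = 0.01
Loss rate = 10% = 0.1
sqrt(loss) = sqrt(0.1) = 0.316227766017
Throughput (bytes/s) = 1000 / (0.01 * 0.316227766017) = 316227.7660
Throughput (kbps) = 316227.7660 * 8 / 1000 = 2529.822128 -> 2529.82 kbps (2 dp)

2529.82


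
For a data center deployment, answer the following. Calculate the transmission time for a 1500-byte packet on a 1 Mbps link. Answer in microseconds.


Given: packet = 1500 bytes, bandwidth = 1 Mbps
Packet in bits = 1500 * 8 = 12000 bits
Bandwidth = 1 * 10^6 = 1000000 bps
Time = 12000 / 1000000 seconds
Time in us = 12000 * 10^6 / 1000000 = 12000

12000


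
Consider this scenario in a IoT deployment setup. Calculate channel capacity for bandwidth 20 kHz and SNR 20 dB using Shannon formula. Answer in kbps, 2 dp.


Given: B = 20 kHz, SNR = 20 dB
SNR linear = 10^(20/10) = 100
1 + SNR = 101
log2(101) = 6.6582114828
C = 20 * 1000 * 6.6582114828 = 133164.2297 bps
C = 133.164230 kbps -> 133.16 kbps (2 dp)

133.16


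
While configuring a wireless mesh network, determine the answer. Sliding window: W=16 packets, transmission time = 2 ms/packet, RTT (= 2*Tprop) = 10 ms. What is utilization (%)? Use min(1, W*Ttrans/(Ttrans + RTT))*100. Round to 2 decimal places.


Given: W = 16, Ttrans = 2 ms, RTT = 10 ms (= 2 * Tprop, Tprop = 5 ms)
Cycle time = Ttrans + RTT = 2 + 10 = 12 ms (first packet sent until its ACK returns)
W * Ttrans = 16 * 2 = 32 ms of sending per cycle
W * Ttrans / (Ttrans + RTT) = 32 / 12 = 2.666667
U = min(1, 2.666667) = 1.000000
U% = 100.00%

100.00


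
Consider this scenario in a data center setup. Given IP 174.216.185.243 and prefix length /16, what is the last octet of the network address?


Given: IP = 174.216.185.243, prefix = /16
Subnet mask = 255.255.0.0
Last octet of IP: 243
Last octet of mask: 0
Network last octet = 243 AND 0 = 0

0
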